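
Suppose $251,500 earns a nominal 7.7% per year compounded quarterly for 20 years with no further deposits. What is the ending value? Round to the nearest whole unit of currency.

i = 0.077/4 = 0.01925 per quarter; n = 20·4 = 80.
251,500 × (1+0.01925)^80 = 251,500 × 4.596821 = 1,156,100.5275

$1,156,101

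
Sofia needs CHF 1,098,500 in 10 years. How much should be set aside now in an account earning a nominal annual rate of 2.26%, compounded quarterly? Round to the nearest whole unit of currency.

With 4 periods per year: i = 0.00565, n = 40.
Discount factor = (1+0.00565)^(−40) = 0.798226; PV = 1,098,500 × 0.798226 = 876,850.8830

CHF 876,851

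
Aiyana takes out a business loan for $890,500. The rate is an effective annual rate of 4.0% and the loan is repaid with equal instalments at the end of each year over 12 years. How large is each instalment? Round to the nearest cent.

PMT = 890500 / ( [1 − (1+0.04)^(−12)] / 0.04 ) = 890500 / 9.385074 = 94,884.7098

$94,884.71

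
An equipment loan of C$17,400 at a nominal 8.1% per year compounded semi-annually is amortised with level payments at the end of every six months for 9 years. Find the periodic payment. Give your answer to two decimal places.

C$1,380.08

i = 0.081/2 = 0.0405 per half-year; n = 9·2 = 18.
PMT = 17400 / ( [1 − (1+0.0405)^(−18)] / 0.0405 ) = 17400 / 12.608005 = 1,380.0756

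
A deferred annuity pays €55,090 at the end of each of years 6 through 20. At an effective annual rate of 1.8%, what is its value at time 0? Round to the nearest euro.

€657,252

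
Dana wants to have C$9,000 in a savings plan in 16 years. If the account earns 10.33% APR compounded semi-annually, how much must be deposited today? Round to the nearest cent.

C$1,796.24

With 2 periods per year: i = 0.05165, n = 32.
PV = 9,000 / (1 + 0.05165)^32 = 9,000 / 5.010479 = 1,796.2355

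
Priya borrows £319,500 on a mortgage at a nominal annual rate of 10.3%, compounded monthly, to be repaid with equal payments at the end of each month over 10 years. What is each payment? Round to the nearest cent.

i = 0.103/12 = 0.00858333 per month; n = 10·12 = 120.
Annuity-PV factor = 74.728595; PMT = 319500 / 74.728595 = 4,275.4718

£4,275.47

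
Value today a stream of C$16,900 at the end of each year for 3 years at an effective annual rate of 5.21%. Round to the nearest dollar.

Annuity factor a(3|0.0521) = 2.712567; PV = 16900 × 2.712567 = 45,842.3898

C$45,842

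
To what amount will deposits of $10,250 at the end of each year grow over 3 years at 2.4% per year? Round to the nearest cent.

FV = PMT · [(1+i)^n − 1] / i = 10250 · 3.072576 = 31,493.9040

$31,493.90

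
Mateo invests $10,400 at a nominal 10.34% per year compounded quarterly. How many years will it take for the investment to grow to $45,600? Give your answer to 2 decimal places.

Periodic rate i = 0.1034/4 = 0.02585.
n = ln(45600/10400) / ln(1+0.02585) = ln(4.38462) / 0.025522 = 57.9159 quarters
= 57.9159/4 years

14.48 years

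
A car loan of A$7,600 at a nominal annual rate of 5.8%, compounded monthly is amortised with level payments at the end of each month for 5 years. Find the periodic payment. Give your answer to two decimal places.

A$146.22

With 12 periods per year: i = 0.00483333, n = 60.
Annuity-PV factor = 51.975212; PMT = 7600 / 51.975212 = 146.2235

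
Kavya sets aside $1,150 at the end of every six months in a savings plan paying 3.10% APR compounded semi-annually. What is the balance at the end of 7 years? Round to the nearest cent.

$17,827.07

Periodic rate i = 0.031/2 = 0.0155; n = 7 × 2 = 14 periods.
FV = PMT · [(1+i)^n − 1] / i = 1150 · 15.501797 = 17,827.0664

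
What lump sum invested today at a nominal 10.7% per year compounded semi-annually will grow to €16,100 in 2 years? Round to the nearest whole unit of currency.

€13,070

i = 0.107/2 = 0.0535 per half-year; n = 2·2 = 4.
Discount factor = (1+0.0535)^(−4) = 0.811824; PV = 16,100 × 0.811824 = 13,070.3650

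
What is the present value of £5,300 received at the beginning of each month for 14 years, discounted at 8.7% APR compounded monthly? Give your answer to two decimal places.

£517,551.89

With 12 periods per year: i = 0.00725, n = 168.
PV = PMT · [1 − (1+i)^(−n)] / i × (1+i) = 5300 · 97.651300 = 517,551.8919
Payments are at the start of each period, so multiply by (1+i).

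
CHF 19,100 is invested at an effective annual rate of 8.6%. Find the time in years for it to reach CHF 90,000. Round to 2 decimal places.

(1+i)^n = 90000/19100 = 4.71204, so n = ln 4.71204 / ln 1.086 = 18.7891 years

18.79 years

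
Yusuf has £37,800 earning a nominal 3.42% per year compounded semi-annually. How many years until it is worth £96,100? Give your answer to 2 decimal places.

Periodic rate i = 0.0342/2 = 0.0171.
n = ln(96100/37800) / ln(1+0.0171) = ln(2.54233) / 0.016955 = 55.0313 half-years
= 55.0313/2 years

27.52 years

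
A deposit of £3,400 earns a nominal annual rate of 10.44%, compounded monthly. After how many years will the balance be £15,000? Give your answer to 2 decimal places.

14.28 years

Periodic rate i = 0.1044/12 = 0.0087.
n = ln(15000/3400) / ln(1+0.0087) = ln(4.41176) / 0.008662 = 171.3474 months
= 171.3474/12 years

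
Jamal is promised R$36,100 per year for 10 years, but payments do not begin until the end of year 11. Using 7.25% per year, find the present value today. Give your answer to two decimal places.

R$124,477.08

Value one period before first payment (t=10): 36100 × [1 − (1+0.0725)^(−10)] / 0.0725 = 36100 × 6.943128 = 250,646.9379
Discount back 10 years: 250,646.9379 × (1+0.0725)^(−10) = 250,646.9379 × 0.496623 = 124,477.0808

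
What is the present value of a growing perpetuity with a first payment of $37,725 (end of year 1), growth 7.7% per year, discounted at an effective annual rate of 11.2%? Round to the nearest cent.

$1,077,857.14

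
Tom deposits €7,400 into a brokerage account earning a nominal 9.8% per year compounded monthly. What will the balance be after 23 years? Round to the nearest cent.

€69,848.32

With 12 periods per year: i = 0.00816667, n = 276.
FV = 7,400 × (1 + 0.00816667)^276 = 69,848.3157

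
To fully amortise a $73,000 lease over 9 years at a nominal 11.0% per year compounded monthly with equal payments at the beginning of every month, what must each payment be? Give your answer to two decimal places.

Periodic rate i = 0.11/12 = 0.00916667; n = 9 × 12 = 108 periods.
Annuity-PV factor × (1+i) = 68.998787; PMT = 73000 / 68.998787 = 1,057.9896

$1,057.99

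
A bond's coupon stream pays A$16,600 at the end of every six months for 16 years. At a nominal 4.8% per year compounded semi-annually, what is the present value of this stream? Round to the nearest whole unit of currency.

A$367,851

With 2 periods per year: i = 0.024, n = 32.
Annuity factor a(32|0.024) = 22.159682; PV = 16600 × 22.159682 = 367,850.7188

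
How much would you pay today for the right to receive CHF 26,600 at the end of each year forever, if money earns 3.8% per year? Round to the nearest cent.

CHF 700,000.00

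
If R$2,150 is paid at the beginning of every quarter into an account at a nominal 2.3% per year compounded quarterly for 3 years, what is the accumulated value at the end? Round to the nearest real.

i = 0.023/4 = 0.00575 per quarter; n = 3·4 = 12.
FV = 2150 × [(1+0.00575)^12 − 1] / 0.00575 × (1+i) = 2150 × 12.458093 = 26,784.9004
Payments are at the start of each period, so multiply by (1+i).

R$26,785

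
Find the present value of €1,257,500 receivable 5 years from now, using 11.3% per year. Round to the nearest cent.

€736,261.64

PV = 1,257,500 / (1 + 0.113)^5 = 1,257,500 / 1.707953 = 736,261.6369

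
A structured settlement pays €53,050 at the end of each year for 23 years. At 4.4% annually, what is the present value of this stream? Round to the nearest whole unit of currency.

€757,844

PV = PMT · [1 − (1+i)^(−n)] / i = 53050 · 14.285457 = 757,843.5080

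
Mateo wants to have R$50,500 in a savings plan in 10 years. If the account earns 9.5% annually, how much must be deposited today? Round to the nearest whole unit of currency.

R$20,377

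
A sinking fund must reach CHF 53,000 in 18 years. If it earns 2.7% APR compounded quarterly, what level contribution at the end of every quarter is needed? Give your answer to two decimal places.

CHF 574.10

With 4 periods per year: i = 0.00675, n = 72.
FV-annuity factor = 92.318131; PMT = 53000 / 92.318131 = 574.1017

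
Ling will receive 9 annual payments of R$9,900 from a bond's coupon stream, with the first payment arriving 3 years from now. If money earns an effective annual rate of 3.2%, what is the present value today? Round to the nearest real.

Value one period before first payment (t=2): 9900 × [1 − (1+0.032)^(−9)] / 0.032 = 9900 × 7.713995 = 76,368.5514
Discount back 2 years: 76,368.5514 × (1+0.032)^(−2) = 76,368.5514 × 0.938946 = 71,705.9440

R$71,706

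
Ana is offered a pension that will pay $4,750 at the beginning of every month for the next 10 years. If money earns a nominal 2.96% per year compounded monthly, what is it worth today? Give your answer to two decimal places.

Periodic rate i = 0.0296/12 = 0.00246667; n = 10 × 12 = 120 periods.
PV = PMT · [1 − (1+i)^(−n)] / i × (1+i) = 4750 · 104.015983 = 494,075.9200
(Beginning-of-period payments → annuity-due factor ×(1+i).)

$494,075.92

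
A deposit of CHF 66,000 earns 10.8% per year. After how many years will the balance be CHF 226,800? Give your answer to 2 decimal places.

12.04 years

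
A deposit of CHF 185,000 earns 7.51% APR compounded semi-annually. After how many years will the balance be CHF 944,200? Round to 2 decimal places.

22.11 years

Periodic rate i = 0.0751/2 = 0.03755.
(1+i)^n = 944200/185000 = 5.10378, so n = ln 5.10378 / ln 1.03755 = 44.2183 half-years
= 44.2183/2 years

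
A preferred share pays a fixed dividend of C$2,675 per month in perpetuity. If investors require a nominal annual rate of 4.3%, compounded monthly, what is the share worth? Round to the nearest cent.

C$746,511.63

Periodic rate i = 0.043/12 = 0.00358333.
PV = PMT / i = 2675 / 0.00358333 = 746,511.6279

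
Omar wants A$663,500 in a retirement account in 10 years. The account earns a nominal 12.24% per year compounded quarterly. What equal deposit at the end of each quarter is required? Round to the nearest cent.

A$8,680.56

i = 0.1224/4 = 0.0306 per quarter; n = 10·4 = 40.
PMT = 663500 / ( [(1+0.0306)^40 − 1] / 0.0306 ) = 663500 / 76.435171 = 8,680.5588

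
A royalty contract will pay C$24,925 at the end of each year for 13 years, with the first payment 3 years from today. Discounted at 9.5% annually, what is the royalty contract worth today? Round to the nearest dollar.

C$151,567

Value one period before first payment (t=2): 24925 × [1 − (1+0.095)^(−13)] / 0.095 = 24925 × 7.291178 = 181,732.6000
PV₀ = 181,732.6000 / (1+0.095)^2 = 181,732.6000 / 1.199025 = 151,566.9815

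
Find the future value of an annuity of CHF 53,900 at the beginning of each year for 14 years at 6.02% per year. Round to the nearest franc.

Accumulation factor s(14|0.0602) × (1+i) = 22.311460; FV = 53900 × 22.311460 = 1,202,587.6748
(Beginning-of-period payments → annuity-due factor ×(1+i).)

CHF 1,202,588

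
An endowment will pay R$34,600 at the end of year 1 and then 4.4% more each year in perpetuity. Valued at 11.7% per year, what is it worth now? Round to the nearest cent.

PV = D₁/(r − g) = 34600/(0.117 − 0.044) = 473,972.6027

R$473,972.60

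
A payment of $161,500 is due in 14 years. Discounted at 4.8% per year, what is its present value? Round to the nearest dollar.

PV = FV·(1+i)^(−n) = 161,500 × 0.518731 = 83,775.0257

$83,775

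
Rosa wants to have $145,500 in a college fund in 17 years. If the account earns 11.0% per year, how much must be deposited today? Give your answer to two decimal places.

PV = 145,500 / (1 + 0.11)^17 = 145,500 / 5.895093 = 24,681.5457

$24,681.55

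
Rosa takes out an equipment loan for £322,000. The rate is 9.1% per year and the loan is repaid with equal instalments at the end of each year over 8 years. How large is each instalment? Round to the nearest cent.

£58,393.55

Annuity-PV factor = 5.514307; PMT = 322000 / 5.514307 = 58,393.5517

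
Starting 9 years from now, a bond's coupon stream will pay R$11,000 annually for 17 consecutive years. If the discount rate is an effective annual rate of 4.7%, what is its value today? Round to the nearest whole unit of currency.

Value one period before first payment (t=8): 11000 × [1 − (1+0.047)^(−17)] / 0.047 = 11000 × 11.530996 = 126,840.9603
Discount back 8 years: 126,840.9603 × (1+0.047)^(−8) = 126,840.9603 × 0.692511 = 87,838.7340

R$87,839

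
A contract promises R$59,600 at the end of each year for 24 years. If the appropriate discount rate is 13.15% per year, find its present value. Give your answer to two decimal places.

R$429,864.50

PV = PMT · [1 − (1+i)^(−n)] / i = 59600 · 7.212492 = 429,864.5007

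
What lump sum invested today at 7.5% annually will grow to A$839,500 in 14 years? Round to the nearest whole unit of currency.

A$305,002

Discount factor = (1+0.075)^(−14) = 0.363313; PV = 839,500 × 0.363313 = 305,001.6585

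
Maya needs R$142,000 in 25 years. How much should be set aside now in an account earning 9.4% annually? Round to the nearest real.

PV = 142,000 / (1 + 0.094)^25 = 142,000 / 9.450027 = 15,026.4121

R$15,026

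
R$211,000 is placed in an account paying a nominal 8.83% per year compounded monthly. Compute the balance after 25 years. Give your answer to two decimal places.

R$1,903,169.62

With 12 periods per year: i = 0.00735833, n = 300.
211,000 × (1+0.00735833)^300 = 211,000 × 9.019761 = 1,903,169.6199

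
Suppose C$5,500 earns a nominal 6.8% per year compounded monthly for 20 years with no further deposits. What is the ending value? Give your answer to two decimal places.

C$21,346.96

Periodic rate i = 0.068/12 = 0.00566667; n = 20 × 12 = 240 periods.
5,500 × (1+0.00566667)^240 = 5,500 × 3.881265 = 21,346.9582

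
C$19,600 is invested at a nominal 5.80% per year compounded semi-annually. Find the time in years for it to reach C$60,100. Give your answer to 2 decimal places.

19.60 years

Periodic rate i = 0.058/2 = 0.029.
n = ln(60100/19600) / ln(1+0.029) = ln(3.06633) / 0.028587 = 39.1948 half-years
= 39.1948/2 years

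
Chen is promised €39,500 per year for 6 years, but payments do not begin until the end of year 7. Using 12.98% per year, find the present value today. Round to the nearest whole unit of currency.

€75,967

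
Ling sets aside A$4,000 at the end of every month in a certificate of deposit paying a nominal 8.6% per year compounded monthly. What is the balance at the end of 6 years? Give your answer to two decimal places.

A$375,199.75

With 12 periods per year: i = 0.00716667, n = 72.
FV = 4000 × [(1+0.00716667)^72 − 1] / 0.00716667 = 4000 × 93.799937 = 375,199.7466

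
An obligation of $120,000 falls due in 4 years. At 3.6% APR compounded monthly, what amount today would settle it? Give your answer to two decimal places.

$103,928.93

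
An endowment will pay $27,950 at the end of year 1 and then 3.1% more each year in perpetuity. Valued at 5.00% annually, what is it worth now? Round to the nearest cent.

$1,471,052.63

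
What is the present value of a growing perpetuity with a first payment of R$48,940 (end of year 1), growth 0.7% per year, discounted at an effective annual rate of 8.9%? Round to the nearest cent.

R$596,829.27

PV = PMT / (i − g) = 48940 / (0.089 − 0.007) = 48940 / 0.082000 = 596,829.2683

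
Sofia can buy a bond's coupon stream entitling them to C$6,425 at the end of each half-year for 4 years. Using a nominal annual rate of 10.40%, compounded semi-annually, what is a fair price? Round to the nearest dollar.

C$41,192

i = 0.104/2 = 0.052 per half-year; n = 4·2 = 8.
Annuity factor a(8|0.052) = 6.411280; PV = 6425 × 6.411280 = 41,192.4710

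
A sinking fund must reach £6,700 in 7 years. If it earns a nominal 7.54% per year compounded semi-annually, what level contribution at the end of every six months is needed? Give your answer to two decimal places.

£372.10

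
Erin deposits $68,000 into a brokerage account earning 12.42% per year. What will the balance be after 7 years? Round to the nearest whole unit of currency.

$154,317

68,000 × (1+0.1242)^7 = 68,000 × 2.269369 = 154,317.0738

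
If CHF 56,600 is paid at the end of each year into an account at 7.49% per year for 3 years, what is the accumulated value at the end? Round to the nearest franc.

FV = 56600 × [(1+0.0749)^3 − 1] / 0.0749 = 56600 × 3.230310 = 182,835.5466

CHF 182,836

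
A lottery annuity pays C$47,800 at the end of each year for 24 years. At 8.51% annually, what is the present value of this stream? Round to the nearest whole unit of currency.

Annuity factor a(24|0.0851) = 10.095888; PV = 47800 × 10.095888 = 482,583.4697

C$482,583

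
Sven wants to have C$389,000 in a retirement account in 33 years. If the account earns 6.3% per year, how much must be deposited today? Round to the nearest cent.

C$51,802.64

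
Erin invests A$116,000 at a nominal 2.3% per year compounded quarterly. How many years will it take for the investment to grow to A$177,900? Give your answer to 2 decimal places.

18.65 years

Periodic rate i = 0.023/4 = 0.00575.
n = ln(177900/116000) / ln(1+0.00575) = ln(1.53362) / 0.005734 = 74.5843 quarters
= 74.5843/4 years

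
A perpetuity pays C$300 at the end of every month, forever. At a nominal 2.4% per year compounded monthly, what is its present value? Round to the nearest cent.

C$150,000.00

Periodic rate i = 0.024/12 = 0.002.
PV = PMT / i = 300 / 0.002 = 150,000.0000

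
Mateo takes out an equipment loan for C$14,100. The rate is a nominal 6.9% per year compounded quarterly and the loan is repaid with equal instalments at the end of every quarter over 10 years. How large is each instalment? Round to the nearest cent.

C$490.90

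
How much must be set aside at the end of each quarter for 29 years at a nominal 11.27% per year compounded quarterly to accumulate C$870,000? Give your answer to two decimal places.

C$1,016.85

With 4 periods per year: i = 0.028175, n = 116.
PMT = 870000 / ( [(1+0.028175)^116 − 1] / 0.028175 ) = 870000 / 855.579332 = 1,016.8549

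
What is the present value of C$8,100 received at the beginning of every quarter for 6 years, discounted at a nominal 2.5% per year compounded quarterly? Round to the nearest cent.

C$181,126.64

With 4 periods per year: i = 0.00625, n = 24.
PV = 8100 × [1 − (1+0.00625)^(−24)] / 0.00625 × (1+i) = 8100 × 22.361314 = 181,126.6396
Payments are at the start of each period, so multiply by (1+i).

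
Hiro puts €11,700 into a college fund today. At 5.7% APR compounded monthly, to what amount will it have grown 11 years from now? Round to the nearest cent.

i = 0.057/12 = 0.00475 per month; n = 11·12 = 132.
FV = PV·(1+i)^n = 11,700 × 1.869209 = 21,869.7503

€21,869.75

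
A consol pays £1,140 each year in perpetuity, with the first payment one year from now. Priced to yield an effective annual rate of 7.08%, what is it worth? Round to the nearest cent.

£16,101.69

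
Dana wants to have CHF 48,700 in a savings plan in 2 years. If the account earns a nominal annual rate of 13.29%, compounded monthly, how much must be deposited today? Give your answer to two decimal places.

CHF 37,387.64

i = 0.1329/12 = 0.011075 per month; n = 2·12 = 24.
PV = 48,700 / (1 + 0.011075)^24 = 48,700 / 1.302570 = 37,387.6382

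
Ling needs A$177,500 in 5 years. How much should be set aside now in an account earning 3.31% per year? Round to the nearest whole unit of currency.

PV = FV·(1+i)^(−n) = 177,500 × 0.849744 = 150,829.5897

A$150,830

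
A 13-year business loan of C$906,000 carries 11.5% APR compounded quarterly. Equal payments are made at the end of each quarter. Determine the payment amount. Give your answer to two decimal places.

C$33,785.26

i = 0.115/4 = 0.02875 per quarter; n = 13·4 = 52.
PMT = 906000 / ( [1 − (1+0.02875)^(−52)] / 0.02875 ) = 906000 / 26.816430 = 33,785.2578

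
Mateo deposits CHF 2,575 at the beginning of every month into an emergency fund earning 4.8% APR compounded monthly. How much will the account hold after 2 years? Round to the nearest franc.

i = 0.048/12 = 0.004 per month; n = 2·12 = 24.
Accumulation factor s(24|0.004) × (1+i) = 25.237623; FV = 2575 × 25.237623 = 64,986.8802
Payments are at the start of each period, so multiply by (1+i).

CHF 64,987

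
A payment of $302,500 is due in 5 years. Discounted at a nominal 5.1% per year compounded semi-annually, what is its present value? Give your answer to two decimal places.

$235,162.86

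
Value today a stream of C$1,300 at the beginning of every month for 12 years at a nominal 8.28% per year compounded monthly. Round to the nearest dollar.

With 12 periods per year: i = 0.0069, n = 144.
PV = 1300 × [1 − (1+0.0069)^(−144)] / 0.0069 × (1+i) = 1300 × 91.714446 = 119,228.7793
(annuity-due: payments at period start, so ×(1+i).)

C$119,229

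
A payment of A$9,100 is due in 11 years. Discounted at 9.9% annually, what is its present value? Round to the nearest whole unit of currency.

A$3,222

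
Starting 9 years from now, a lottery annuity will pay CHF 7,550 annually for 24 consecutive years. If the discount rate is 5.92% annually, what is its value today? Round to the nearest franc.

Value one period before first payment (t=8): 7550 × [1 − (1+0.0592)^(−24)] / 0.0592 = 7550 × 12.643672 = 95,459.7255
PV₀ = 95,459.7255 / (1+0.0592)^8 = 95,459.7255 / 1.584250 = 60,255.4597

CHF 60,255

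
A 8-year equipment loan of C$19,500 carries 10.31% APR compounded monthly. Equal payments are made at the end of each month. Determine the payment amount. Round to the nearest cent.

C$299.10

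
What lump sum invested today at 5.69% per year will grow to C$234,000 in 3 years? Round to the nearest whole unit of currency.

PV = 234,000 / (1 + 0.0569)^3 = 234,000 / 1.180597 = 198,204.7982

C$198,205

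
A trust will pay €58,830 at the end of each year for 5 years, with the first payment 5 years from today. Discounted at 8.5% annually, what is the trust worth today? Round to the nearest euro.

€167,281

Value one period before first payment (t=4): 58830 × [1 − (1+0.085)^(−5)] / 0.085 = 58830 × 3.940642 = 231,827.9735
PV₀ = 231,827.9735 / (1+0.085)^4 = 231,827.9735 / 1.385859 = 167,281.1041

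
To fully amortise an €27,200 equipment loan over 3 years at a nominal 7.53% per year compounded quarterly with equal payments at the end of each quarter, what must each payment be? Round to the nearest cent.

€2,553.50

i = 0.0753/4 = 0.018825 per quarter; n = 3·4 = 12.
PMT = 27200 / ( [1 − (1+0.018825)^(−12)] / 0.018825 ) = 27200 / 10.652059 = 2,553.4969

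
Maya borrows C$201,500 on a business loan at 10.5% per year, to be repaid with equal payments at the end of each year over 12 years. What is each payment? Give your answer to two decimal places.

C$30,300.91

PMT = 201500 / ( [1 − (1+0.105)^(−12)] / 0.105 ) = 201500 / 6.649964 = 30,300.9142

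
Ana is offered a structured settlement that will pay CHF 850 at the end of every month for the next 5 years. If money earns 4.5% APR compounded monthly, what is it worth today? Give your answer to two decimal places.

i = 0.045/12 = 0.00375 per month; n = 5·12 = 60.
PV = 850 × [1 − (1+0.00375)^(−60)] / 0.00375 = 850 × 53.639380 = 45,593.4733

CHF 45,593.47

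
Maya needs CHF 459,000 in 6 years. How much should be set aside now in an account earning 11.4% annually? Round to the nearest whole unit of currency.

PV = 459,000 / (1 + 0.114)^6 = 459,000 / 1.911222 = 240,160.4787

CHF 240,160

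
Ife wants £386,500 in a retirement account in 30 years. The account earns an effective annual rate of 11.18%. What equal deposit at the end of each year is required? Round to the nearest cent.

£1,876.07

PMT = 386500 / ( [(1+0.1118)^30 − 1] / 0.1118 ) = 386500 / 206.015770 = 1,876.0700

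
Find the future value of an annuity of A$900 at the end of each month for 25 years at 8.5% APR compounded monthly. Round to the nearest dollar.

A$928,852

i = 0.085/12 = 0.00708333 per month; n = 25·12 = 300.
FV = PMT · [(1+i)^n − 1] / i = 900 · 1032.058310 = 928,852.4789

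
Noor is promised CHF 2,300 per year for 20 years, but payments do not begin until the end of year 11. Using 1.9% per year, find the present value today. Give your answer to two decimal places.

CHF 31,458.78

PV at t=10 (ordinary 20-year annuity): 2300 × a(20|0.019) = 2300 × 16.510333 = 37,973.7665
Discount back 10 years: 37,973.7665 × (1+0.019)^(−10) = 37,973.7665 × 0.828434 = 31,458.7771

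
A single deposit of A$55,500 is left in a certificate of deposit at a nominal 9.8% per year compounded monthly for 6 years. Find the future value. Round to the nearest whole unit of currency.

i = 0.098/12 = 0.00816667 per month; n = 6·12 = 72.
55,500 × (1+0.00816667)^72 = 55,500 × 1.796090 = 99,682.9863

A$99,683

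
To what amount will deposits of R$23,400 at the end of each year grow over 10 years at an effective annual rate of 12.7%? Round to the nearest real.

Accumulation factor s(10|0.127) = 18.153663; FV = 23400 × 18.153663 = 424,795.7167

R$424,796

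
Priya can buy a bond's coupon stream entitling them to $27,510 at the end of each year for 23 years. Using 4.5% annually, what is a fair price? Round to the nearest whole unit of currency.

$389,205

Annuity factor a(23|0.045) = 14.147775; PV = 27510 × 14.147775 = 389,205.2873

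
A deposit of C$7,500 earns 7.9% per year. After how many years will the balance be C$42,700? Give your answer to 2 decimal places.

n = ln(42700/7500) / ln(1+0.079) = ln(5.69333) / 0.076035 = 22.8750 years

22.88 years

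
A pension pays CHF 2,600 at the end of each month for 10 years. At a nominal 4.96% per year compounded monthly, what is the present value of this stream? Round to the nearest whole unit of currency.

CHF 245,584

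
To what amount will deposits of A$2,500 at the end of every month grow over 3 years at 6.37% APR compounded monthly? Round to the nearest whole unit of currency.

A$98,886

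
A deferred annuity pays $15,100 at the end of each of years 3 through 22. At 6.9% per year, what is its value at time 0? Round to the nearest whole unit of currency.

Value one period before first payment (t=2): 15100 × [1 − (1+0.069)^(−20)] / 0.069 = 15100 × 10.676855 = 161,220.5136
Discount back 2 years: 161,220.5136 × (1+0.069)^(−2) = 161,220.5136 × 0.875074 = 141,079.8177

$141,080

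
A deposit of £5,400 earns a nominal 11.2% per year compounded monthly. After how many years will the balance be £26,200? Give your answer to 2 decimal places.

Periodic rate i = 0.112/12 = 0.00933333.
(1+i)^n = 26200/5400 = 4.85185, so n = ln 4.85185 / ln 1.00933 = 170.0056 months
= 170.0056/12 years

14.17 years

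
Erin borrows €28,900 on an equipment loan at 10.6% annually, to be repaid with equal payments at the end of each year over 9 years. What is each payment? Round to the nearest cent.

€5,138.51

Annuity-PV factor = 5.624199; PMT = 28900 / 5.624199 = 5,138.5095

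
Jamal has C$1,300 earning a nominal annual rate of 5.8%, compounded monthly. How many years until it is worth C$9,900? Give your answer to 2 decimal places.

Periodic rate i = 0.058/12 = 0.00483333.
n = ln(9900/1300) / ln(1+0.00483333) = ln(7.61538) / 0.004822 = 421.0495 months
= 421.0495/12 years

35.09 years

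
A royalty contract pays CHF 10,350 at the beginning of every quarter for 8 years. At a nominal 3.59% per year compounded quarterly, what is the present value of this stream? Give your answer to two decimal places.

Periodic rate i = 0.0359/4 = 0.008975; n = 8 × 4 = 32 periods.
Annuity factor a(32|0.008975) × (1+i) = 27.956355; PV = 10350 × 27.956355 = 289,348.2756
Payments are at the start of each period, so multiply by (1+i).

CHF 289,348.28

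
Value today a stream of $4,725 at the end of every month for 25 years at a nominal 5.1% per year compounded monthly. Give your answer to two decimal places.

With 12 periods per year: i = 0.00425, n = 300.
Annuity factor a(300|0.00425) = 169.367780; PV = 4725 × 169.367780 = 800,262.7616

$800,262.76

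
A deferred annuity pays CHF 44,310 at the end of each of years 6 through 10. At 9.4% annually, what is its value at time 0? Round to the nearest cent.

CHF 108,851.00

PV at t=5 (ordinary 5-year annuity): 44310 × a(5|0.094) = 44310 × 3.849615 = 170,576.4303
Discount back 5 years: 170,576.4303 × (1+0.094)^(−5) = 170,576.4303 × 0.638136 = 108,850.9971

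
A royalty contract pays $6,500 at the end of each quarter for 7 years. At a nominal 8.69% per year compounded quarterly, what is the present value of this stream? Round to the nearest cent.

$135,286.15

With 4 periods per year: i = 0.021725, n = 28.
PV = 6500 × [1 − (1+0.021725)^(−28)] / 0.021725 = 6500 × 20.813254 = 135,286.1518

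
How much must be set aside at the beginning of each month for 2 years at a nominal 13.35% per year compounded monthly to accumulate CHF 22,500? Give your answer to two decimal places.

With 12 periods per year: i = 0.011125, n = 24.
PMT = 22500 / ( [(1+0.011125)^24 − 1] / 0.011125 × (1+i) ) = 22500 / 27.640424 = 814.0252

CHF 814.03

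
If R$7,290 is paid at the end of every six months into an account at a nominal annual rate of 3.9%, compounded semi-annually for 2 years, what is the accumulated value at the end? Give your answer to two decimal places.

R$30,024.07

i = 0.039/2 = 0.0195 per half-year; n = 2·2 = 4.
FV = PMT · [(1+i)^n − 1] / i = 7290 · 4.118528 = 30,024.0721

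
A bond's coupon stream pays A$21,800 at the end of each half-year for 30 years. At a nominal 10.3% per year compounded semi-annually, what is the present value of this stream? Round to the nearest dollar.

With 2 periods per year: i = 0.0515, n = 60.
PV = 21800 × [1 − (1+0.0515)^(−60)] / 0.0515 = 21800 × 18.463283 = 402,499.5671

A$402,500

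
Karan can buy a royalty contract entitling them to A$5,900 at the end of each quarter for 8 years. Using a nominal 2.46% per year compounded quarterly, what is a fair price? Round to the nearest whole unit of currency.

A$170,908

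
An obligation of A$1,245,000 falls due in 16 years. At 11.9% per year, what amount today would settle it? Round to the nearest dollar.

A$206,010

PV = FV·(1+i)^(−n) = 1,245,000 × 0.165470 = 206,009.8410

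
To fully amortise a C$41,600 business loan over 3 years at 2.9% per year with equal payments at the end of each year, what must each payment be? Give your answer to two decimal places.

Annuity-PV factor = 2.834058; PMT = 41600 / 2.834058 = 14,678.5963

C$14,678.60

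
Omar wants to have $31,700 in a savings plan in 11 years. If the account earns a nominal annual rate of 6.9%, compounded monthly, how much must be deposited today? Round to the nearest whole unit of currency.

With 12 periods per year: i = 0.00575, n = 132.
Discount factor = (1+0.00575)^(−132) = 0.469153; PV = 31,700 × 0.469153 = 14,872.1521

$14,872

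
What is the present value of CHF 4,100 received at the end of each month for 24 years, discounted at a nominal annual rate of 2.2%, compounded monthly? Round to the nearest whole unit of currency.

CHF 916,756

With 12 periods per year: i = 0.00183333, n = 288.
PV = PMT · [1 − (1+i)^(−n)] / i = 4100 · 223.598982 = 916,755.8256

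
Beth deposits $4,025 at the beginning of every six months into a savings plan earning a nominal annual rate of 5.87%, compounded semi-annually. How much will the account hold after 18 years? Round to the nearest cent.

Periodic rate i = 0.0587/2 = 0.02935; n = 18 × 2 = 36 periods.
FV = PMT · [(1+i)^n − 1] / i × (1+i) = 4025 · 64.291621 = 258,773.7729
(Beginning-of-period payments → annuity-due factor ×(1+i).)

$258,773.77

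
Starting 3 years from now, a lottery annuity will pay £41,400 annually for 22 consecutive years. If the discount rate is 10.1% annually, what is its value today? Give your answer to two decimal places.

PV at t=2 (ordinary 22-year annuity): 41400 × a(22|0.101) = 41400 × 8.708767 = 360,542.9451
PV₀ = 360,542.9451 / (1+0.101)^2 = 360,542.9451 / 1.212201 = 297,428.3515

£297,428.35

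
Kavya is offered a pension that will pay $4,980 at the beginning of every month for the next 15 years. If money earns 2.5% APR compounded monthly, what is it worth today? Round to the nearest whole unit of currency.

With 12 periods per year: i = 0.00208333, n = 180.
PV = PMT · [1 − (1+i)^(−n)] / i × (1+i) = 4980 · 150.284876 = 748,418.6805
(annuity-due: payments at period start, so ×(1+i).)

$748,419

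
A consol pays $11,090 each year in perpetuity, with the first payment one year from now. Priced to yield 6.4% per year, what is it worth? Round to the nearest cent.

PV = C/r = 11090/0.064 = 173,281.2500

$173,281.25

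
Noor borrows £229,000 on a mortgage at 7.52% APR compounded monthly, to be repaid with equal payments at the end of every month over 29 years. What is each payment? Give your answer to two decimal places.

With 12 periods per year: i = 0.00626667, n = 348.
Annuity-PV factor = 141.427283; PMT = 229000 / 141.427283 = 1,619.2067

£1,619.21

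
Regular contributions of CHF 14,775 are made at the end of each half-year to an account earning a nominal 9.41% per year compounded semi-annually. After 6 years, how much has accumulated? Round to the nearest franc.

CHF 231,199

i = 0.0941/2 = 0.04705 per half-year; n = 6·2 = 12.
FV = PMT · [(1+i)^n − 1] / i = 14775 · 15.647974 = 231,198.8188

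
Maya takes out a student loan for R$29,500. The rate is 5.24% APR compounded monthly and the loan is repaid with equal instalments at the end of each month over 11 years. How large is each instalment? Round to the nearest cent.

Periodic rate i = 0.0524/12 = 0.00436667; n = 11 × 12 = 132 periods.
PMT = 29500 / ( [1 − (1+0.00436667)^(−132)] / 0.00436667 ) = 29500 / 100.162630 = 294.5210

R$294.52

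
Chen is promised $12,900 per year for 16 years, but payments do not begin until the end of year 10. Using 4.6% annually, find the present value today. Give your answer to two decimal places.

$95,983.85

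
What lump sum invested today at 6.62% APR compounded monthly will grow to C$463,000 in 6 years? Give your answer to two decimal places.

C$311,568.32

With 12 periods per year: i = 0.00551667, n = 72.
PV = 463,000 / (1 + 0.00551667)^72 = 463,000 / 1.486030 = 311,568.3235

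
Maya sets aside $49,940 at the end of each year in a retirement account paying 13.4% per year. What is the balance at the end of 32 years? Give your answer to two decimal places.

$20,470,373.76

Accumulation factor s(32|0.134) = 409.899354; FV = 49940 × 409.899354 = 20,470,373.7571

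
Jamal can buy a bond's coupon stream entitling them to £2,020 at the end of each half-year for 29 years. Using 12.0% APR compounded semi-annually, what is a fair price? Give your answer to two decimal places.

£32,519.94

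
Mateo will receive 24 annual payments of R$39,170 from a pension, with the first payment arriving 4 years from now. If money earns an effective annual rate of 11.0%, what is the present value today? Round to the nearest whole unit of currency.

R$239,097

PV at t=3 (ordinary 24-year annuity): 39170 × a(24|0.11) = 39170 × 8.348137 = 326,996.5098
PV₀ = 326,996.5098 / (1+0.11)^3 = 326,996.5098 / 1.367631 = 239,097.0296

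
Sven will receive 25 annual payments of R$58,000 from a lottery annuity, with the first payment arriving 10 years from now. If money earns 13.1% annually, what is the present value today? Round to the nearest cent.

Value one period before first payment (t=9): 58000 × [1 − (1+0.131)^(−25)] / 0.131 = 58000 × 7.281895 = 422,349.9043
PV₀ = 422,349.9043 / (1+0.131)^9 = 422,349.9043 / 3.028053 = 139,479.0420

R$139,479.04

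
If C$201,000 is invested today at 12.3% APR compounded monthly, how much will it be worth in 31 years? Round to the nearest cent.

Periodic rate i = 0.123/12 = 0.01025; n = 31 × 12 = 372 periods.
201,000 × (1+0.01025)^372 = 201,000 × 44.415606 = 8,927,536.7798

C$8,927,536.78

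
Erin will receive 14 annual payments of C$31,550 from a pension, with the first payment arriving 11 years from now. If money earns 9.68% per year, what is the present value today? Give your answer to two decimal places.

Value one period before first payment (t=10): 31550 × [1 − (1+0.0968)^(−14)] / 0.0968 = 31550 × 7.496966 = 236,529.2781
PV₀ = 236,529.2781 / (1+0.0968)^10 = 236,529.2781 / 2.519268 = 93,888.0866

C$93,888.09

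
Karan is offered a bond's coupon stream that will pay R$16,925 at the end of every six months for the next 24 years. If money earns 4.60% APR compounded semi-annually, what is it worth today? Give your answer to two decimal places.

With 2 periods per year: i = 0.023, n = 48.
PV = 16925 × [1 − (1+0.023)^(−48)] / 0.023 = 16925 × 28.881996 = 488,827.7765

R$488,827.78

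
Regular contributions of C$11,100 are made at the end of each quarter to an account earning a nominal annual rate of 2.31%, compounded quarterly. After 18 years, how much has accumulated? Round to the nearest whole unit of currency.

C$987,508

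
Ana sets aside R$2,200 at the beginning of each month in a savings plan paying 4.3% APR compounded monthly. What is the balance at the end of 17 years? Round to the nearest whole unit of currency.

R$662,023

With 12 periods per year: i = 0.00358333, n = 204.
FV = PMT · [(1+i)^n − 1] / i × (1+i) = 2200 · 300.919424 = 662,022.7332
(Beginning-of-period payments → annuity-due factor ×(1+i).)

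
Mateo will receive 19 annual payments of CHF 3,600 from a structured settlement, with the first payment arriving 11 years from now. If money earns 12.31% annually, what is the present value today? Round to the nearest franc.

CHF 8,150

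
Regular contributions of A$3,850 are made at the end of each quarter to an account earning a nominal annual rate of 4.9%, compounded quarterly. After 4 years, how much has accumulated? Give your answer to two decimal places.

A$67,596.30

i = 0.049/4 = 0.01225 per quarter; n = 4·4 = 16.
Accumulation factor s(16|0.01225) = 17.557481; FV = 3850 × 17.557481 = 67,596.3028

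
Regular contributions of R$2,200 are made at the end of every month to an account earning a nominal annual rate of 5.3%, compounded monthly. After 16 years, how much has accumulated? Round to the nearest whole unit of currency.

With 12 periods per year: i = 0.00441667, n = 192.
Accumulation factor s(192|0.00441667) = 301.271663; FV = 2200 × 301.271663 = 662,797.6578

R$662,798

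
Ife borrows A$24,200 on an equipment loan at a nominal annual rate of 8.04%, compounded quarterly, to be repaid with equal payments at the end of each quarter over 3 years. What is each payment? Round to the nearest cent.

Periodic rate i = 0.0804/4 = 0.0201; n = 3 × 4 = 12 periods.
PMT = 24200 / ( [1 − (1+0.0201)^(−12)] / 0.0201 ) = 24200 / 10.568849 = 2,289.7478

A$2,289.75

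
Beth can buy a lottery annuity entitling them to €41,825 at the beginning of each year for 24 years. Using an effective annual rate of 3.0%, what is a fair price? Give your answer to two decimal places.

€729,578.92

PV = PMT · [1 − (1+i)^(−n)] / i × (1+i) = 41825 · 17.443608 = 729,578.9207
(Beginning-of-period payments → annuity-due factor ×(1+i).)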